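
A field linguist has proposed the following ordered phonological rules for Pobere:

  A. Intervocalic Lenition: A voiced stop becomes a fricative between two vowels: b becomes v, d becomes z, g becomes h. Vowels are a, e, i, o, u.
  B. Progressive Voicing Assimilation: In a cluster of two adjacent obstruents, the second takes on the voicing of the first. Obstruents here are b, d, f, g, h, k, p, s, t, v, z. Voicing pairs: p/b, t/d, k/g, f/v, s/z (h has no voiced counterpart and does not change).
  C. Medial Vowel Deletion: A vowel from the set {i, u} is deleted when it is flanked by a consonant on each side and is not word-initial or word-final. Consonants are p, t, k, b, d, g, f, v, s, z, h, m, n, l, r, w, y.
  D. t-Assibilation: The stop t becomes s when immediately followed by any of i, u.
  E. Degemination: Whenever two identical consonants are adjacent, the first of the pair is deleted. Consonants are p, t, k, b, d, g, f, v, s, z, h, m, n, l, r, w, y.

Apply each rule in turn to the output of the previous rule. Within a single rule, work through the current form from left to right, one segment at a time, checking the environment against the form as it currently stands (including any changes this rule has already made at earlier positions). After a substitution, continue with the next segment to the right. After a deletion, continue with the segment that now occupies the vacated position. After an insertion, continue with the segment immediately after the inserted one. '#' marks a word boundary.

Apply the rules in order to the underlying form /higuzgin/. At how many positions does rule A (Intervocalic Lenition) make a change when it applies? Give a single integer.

A Intervocalic Lenition: [higuzgin] → [hihuzgin]
B Progressive Voicing Assimilation: no change — [hihuzgin]
C Medial Vowel Deletion: [hihuzgin] → [hhzgn]
D t-Assibilation: no change — [hhzgn]
E Degemination: [hhzgn] → [hzgn]
Rule A changed 1 position(s).

1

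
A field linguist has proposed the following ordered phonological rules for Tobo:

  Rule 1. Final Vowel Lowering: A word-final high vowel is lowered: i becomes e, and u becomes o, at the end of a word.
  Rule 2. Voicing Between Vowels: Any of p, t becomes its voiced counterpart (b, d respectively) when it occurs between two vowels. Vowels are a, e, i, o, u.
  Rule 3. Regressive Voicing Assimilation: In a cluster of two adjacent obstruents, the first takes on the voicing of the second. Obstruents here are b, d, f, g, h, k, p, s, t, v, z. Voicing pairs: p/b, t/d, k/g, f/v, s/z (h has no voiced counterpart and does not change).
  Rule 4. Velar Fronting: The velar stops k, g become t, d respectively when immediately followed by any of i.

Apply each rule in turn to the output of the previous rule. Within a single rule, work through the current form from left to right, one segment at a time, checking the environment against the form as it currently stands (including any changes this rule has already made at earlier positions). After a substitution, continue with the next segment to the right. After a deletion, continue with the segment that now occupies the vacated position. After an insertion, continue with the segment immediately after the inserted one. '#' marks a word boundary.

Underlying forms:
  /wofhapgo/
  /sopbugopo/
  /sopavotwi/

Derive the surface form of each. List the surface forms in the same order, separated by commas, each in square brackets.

[wofhabgo], [sobbugobo], [sobavotwe]

/wofhapgo/:
  Rule 1 Final Vowel Lowering: no change — [wofhapgo]
  Rule 2 Voicing Between Vowels: no change — [wofhapgo]
  Rule 3 Regressive Voicing Assimilation: [wofhapgo] → [wofhabgo]
  Rule 4 Velar Fronting: no change — [wofhabgo]
/sopbugopo/:
  Rule 1 Final Vowel Lowering: no change — [sopbugopo]
  Rule 2 Voicing Between Vowels: [sopbugopo] → [sopbugobo]
  Rule 3 Regressive Voicing Assimilation: [sopbugobo] → [sobbugobo]
  Rule 4 Velar Fronting: no change — [sobbugobo]
/sopavotwi/:
  Rule 1 Final Vowel Lowering: [sopavotwi] → [sopavotwe]
  Rule 2 Voicing Between Vowels: [sopavotwe] → [sobavotwe]
  Rule 3 Regressive Voicing Assimilation: no change — [sobavotwe]
  Rule 4 Velar Fronting: no change — [sobavotwe]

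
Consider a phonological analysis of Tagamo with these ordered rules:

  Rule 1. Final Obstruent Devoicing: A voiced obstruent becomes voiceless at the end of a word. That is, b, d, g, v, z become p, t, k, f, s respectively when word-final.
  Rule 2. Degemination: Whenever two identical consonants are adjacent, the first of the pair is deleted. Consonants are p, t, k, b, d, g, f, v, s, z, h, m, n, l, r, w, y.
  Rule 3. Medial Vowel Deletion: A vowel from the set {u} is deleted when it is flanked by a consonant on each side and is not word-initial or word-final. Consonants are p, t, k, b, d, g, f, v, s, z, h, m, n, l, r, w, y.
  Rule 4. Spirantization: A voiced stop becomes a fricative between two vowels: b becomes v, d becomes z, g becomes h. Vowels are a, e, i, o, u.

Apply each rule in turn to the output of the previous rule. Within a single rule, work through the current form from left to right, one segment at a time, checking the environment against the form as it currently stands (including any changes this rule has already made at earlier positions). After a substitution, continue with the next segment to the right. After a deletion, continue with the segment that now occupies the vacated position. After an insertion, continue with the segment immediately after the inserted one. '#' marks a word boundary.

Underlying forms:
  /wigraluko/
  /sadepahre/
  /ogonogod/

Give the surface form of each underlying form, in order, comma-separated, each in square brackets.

/wigraluko/:
  Rule 1 Final Obstruent Devoicing: no change — [wigraluko]
  Rule 2 Degemination: no change — [wigraluko]
  Rule 3 Medial Vowel Deletion: [wigraluko] → [wigralko]
  Rule 4 Spirantization: no change — [wigralko]
/sadepahre/:
  Rule 1 Final Obstruent Devoicing: no change — [sadepahre]
  Rule 2 Degemination: no change — [sadepahre]
  Rule 3 Medial Vowel Deletion: no change — [sadepahre]
  Rule 4 Spirantization: [sadepahre] → [sazepahre]
/ogonogod/:
  Rule 1 Final Obstruent Devoicing: [ogonogod] → [ogonogot]
  Rule 2 Degemination: no change — [ogonogot]
  Rule 3 Medial Vowel Deletion: no change — [ogonogot]
  Rule 4 Spirantization: [ogonogot] → [ohonohot]

[wigralko], [sazepahre], [ohonohot]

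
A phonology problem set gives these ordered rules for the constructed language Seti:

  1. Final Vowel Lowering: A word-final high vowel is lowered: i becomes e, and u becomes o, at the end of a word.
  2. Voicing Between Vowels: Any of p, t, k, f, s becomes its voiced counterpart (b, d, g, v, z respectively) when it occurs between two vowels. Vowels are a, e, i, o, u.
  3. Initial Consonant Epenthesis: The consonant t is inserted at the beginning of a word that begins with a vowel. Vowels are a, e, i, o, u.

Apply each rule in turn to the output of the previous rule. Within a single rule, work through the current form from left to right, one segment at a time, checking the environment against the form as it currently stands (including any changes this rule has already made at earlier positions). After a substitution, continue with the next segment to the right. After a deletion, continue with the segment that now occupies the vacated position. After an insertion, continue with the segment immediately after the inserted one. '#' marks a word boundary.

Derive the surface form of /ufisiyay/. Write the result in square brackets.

1 Final Vowel Lowering: no change — [ufisiyay]
2 Voicing Between Vowels: [ufisiyay] → [uviziyay]
3 Initial Consonant Epenthesis: [uviziyay] → [tuviziyay]

[tuviziyay]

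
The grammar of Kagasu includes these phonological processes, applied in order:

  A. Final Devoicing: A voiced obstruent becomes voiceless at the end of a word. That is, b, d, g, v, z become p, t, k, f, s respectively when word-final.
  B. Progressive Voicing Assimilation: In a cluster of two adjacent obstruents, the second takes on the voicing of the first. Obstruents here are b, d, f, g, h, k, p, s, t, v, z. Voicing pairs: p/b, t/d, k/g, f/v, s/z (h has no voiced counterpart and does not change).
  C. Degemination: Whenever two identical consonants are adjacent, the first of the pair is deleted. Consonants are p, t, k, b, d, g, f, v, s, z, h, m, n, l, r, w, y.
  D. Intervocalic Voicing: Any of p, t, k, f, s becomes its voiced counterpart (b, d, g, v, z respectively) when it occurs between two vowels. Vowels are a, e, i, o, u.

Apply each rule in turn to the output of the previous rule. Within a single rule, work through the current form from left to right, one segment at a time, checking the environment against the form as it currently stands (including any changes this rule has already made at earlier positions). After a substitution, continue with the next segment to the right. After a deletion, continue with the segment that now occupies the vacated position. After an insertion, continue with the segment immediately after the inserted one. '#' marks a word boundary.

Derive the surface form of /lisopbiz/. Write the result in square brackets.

A Final Devoicing: [lisopbiz] → [lisopbis]
B Progressive Voicing Assimilation: [lisopbis] → [lisoppis]
C Degemination: [lisoppis] → [lisopis]
D Intervocalic Voicing: [lisopis] → [lizobis]

[lizobis]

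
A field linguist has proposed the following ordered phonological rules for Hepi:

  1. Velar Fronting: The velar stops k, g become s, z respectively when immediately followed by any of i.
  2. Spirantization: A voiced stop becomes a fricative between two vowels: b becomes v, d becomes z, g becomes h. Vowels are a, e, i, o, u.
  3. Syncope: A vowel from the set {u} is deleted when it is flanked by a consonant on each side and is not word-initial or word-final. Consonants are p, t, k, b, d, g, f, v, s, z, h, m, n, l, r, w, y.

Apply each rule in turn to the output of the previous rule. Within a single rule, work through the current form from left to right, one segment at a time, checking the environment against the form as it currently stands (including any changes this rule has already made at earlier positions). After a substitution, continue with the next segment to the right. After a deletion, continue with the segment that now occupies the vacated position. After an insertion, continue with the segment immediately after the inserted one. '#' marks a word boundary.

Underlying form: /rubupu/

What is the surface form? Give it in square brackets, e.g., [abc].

[rvpu]

1 Velar Fronting: no change — [rubupu]
2 Spirantization: [rubupu] → [ruvupu]
3 Syncope: [ruvupu] → [rvpu]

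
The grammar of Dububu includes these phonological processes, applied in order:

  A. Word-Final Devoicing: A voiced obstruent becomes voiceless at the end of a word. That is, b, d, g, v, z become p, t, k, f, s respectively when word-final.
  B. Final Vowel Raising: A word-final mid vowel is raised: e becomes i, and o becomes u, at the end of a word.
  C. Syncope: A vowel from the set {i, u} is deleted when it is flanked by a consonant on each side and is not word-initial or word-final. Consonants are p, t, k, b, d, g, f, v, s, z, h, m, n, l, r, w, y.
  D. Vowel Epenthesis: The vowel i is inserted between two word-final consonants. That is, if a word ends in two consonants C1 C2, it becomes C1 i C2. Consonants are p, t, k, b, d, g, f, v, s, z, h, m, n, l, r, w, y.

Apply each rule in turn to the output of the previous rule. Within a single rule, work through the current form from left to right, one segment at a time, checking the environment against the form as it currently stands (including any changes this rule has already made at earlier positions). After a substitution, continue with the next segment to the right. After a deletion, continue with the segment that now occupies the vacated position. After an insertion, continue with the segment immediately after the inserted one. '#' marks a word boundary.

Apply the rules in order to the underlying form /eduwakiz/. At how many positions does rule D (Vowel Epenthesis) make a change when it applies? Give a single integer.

A Word-Final Devoicing: [eduwakiz] → [eduwakis]
B Final Vowel Raising: no change — [eduwakis]
C Syncope: [eduwakis] → [edwaks]
D Vowel Epenthesis: [edwaks] → [edwakis]
Rule D changed 1 position(s).

1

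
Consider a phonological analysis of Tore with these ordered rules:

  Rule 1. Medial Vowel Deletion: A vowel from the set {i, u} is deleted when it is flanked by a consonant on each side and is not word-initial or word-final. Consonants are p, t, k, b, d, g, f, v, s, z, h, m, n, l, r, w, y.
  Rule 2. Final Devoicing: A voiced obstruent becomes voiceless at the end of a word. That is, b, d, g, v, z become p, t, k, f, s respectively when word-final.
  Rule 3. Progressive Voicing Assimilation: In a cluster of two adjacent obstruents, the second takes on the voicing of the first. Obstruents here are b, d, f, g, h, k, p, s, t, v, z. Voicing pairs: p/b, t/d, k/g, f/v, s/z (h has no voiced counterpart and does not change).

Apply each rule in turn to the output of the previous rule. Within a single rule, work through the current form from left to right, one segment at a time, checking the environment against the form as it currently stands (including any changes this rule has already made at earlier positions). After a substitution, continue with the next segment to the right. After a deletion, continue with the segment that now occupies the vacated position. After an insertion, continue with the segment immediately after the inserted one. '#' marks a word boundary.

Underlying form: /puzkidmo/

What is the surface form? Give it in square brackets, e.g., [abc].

[psktmo]

Rule 1 Medial Vowel Deletion: [puzkidmo] → [pzkdmo]
Rule 2 Final Devoicing: no change — [pzkdmo]
Rule 3 Progressive Voicing Assimilation: [pzkdmo] → [psktmo]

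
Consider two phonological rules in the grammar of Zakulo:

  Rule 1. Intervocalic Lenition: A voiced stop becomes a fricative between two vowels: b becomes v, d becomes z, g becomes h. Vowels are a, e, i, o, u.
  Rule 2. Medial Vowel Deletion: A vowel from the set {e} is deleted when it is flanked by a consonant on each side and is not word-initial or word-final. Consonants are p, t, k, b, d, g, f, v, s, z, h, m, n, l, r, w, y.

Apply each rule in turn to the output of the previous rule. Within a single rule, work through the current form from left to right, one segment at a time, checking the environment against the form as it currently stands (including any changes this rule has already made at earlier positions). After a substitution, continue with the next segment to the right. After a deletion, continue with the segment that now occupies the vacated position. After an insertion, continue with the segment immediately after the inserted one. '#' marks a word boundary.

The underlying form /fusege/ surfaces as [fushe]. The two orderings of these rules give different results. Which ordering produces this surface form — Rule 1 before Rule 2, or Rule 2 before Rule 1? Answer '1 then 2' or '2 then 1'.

1 then 2

Order 1 then 2:
  1 Intervocalic Lenition: [fusege] → [fusehe]
  2 Medial Vowel Deletion: [fusehe] → [fushe]
  result: [fushe]
Order 2 then 1:
  2 Medial Vowel Deletion: [fusege] → [fusge]
  1 Intervocalic Lenition: no change — [fusge]
  result: [fusge]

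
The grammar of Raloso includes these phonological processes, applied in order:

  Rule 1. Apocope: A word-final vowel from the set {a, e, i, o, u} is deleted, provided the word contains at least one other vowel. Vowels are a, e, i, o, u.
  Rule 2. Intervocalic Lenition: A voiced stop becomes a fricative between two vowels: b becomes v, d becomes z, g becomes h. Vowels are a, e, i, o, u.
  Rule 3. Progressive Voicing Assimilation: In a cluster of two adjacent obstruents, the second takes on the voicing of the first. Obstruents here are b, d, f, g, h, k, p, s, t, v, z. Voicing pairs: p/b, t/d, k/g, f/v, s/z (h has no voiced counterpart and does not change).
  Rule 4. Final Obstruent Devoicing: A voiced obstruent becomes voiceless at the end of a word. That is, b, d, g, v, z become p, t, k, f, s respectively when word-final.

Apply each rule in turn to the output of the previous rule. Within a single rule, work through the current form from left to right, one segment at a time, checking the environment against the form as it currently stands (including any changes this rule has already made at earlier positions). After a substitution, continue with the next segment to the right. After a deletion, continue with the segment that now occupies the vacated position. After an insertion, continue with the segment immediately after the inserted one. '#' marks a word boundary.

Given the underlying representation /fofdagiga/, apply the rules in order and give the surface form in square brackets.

Rule 1 Apocope: [fofdagiga] → [fofdagig]
Rule 2 Intervocalic Lenition: [fofdagig] → [fofdahig]
Rule 3 Progressive Voicing Assimilation: [fofdahig] → [foftahig]
Rule 4 Final Obstruent Devoicing: [foftahig] → [foftahik]

[foftahik]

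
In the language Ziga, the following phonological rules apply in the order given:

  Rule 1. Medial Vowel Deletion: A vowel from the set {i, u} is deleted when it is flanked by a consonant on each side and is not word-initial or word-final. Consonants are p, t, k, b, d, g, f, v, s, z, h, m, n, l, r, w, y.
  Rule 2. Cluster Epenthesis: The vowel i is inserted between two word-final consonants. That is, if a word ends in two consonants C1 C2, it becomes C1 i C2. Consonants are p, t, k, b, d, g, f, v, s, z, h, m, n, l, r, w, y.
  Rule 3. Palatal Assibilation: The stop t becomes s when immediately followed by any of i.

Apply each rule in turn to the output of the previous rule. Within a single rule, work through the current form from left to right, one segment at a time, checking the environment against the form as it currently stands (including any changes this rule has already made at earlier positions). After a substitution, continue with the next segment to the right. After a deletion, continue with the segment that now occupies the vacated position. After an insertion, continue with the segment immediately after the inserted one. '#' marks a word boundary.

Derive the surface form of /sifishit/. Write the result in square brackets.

Rule 1 Medial Vowel Deletion: [sifishit] → [sfsht]
Rule 2 Cluster Epenthesis: [sfsht] → [sfshit]
Rule 3 Palatal Assibilation: no change — [sfshit]

[sfshit]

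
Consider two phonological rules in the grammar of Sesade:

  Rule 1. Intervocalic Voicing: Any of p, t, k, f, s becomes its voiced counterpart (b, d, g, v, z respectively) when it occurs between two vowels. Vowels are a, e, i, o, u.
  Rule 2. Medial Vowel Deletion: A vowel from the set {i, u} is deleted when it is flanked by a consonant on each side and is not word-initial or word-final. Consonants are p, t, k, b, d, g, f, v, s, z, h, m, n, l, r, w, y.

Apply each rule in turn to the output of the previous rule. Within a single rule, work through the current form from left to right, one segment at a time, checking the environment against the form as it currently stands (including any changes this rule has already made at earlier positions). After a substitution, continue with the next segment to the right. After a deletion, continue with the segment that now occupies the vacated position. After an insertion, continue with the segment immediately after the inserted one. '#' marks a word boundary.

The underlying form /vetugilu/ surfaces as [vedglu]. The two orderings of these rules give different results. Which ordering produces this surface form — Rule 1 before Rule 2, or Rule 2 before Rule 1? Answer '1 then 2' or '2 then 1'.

Order 1 then 2:
  1 Intervocalic Voicing: [vetugilu] → [vedugilu]
  2 Medial Vowel Deletion: [vedugilu] → [vedglu]
  result: [vedglu]
Order 2 then 1:
  2 Medial Vowel Deletion: [vetugilu] → [vetglu]
  1 Intervocalic Voicing: no change — [vetglu]
  result: [vetglu]

1 then 2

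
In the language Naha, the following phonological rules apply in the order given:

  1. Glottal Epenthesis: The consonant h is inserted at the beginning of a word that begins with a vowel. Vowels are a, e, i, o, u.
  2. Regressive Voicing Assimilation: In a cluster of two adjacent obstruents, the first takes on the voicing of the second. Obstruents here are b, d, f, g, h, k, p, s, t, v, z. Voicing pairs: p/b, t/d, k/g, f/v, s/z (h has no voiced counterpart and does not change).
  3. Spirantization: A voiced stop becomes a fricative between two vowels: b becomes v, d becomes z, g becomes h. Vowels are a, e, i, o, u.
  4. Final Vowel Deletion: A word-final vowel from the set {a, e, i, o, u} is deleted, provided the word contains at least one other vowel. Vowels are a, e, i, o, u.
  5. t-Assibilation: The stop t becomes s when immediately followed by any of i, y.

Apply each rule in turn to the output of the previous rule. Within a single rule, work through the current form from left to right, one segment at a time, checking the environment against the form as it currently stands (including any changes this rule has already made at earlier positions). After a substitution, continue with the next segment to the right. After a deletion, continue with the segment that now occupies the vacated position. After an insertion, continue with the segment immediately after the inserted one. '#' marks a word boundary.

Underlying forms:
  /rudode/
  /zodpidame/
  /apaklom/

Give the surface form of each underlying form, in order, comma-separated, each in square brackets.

/rudode/:
  1 Glottal Epenthesis: no change — [rudode]
  2 Regressive Voicing Assimilation: no change — [rudode]
  3 Spirantization: [rudode] → [ruzoze]
  4 Final Vowel Deletion: [ruzoze] → [ruzoz]
  5 t-Assibilation: no change — [ruzoz]
/zodpidame/:
  1 Glottal Epenthesis: no change — [zodpidame]
  2 Regressive Voicing Assimilation: [zodpidame] → [zotpidame]
  3 Spirantization: [zotpidame] → [zotpizame]
  4 Final Vowel Deletion: [zotpizame] → [zotpizam]
  5 t-Assibilation: no change — [zotpizam]
/apaklom/:
  1 Glottal Epenthesis: [apaklom] → [hapaklom]
  2 Regressive Voicing Assimilation: no change — [hapaklom]
  3 Spirantization: no change — [hapaklom]
  4 Final Vowel Deletion: no change — [hapaklom]
  5 t-Assibilation: no change — [hapaklom]

[ruzoz], [zotpizam], [hapaklom]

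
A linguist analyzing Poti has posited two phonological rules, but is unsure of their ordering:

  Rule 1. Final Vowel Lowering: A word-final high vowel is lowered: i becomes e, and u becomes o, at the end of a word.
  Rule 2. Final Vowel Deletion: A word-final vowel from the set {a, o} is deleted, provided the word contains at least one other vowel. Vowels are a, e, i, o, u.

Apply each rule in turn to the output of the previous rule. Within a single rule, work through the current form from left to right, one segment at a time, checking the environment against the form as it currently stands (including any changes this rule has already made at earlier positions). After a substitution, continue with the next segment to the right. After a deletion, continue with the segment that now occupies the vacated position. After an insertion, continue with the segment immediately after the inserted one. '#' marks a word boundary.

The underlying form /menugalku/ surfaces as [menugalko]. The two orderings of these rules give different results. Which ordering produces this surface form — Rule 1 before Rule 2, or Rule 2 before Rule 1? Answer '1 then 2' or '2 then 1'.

2 then 1

Order 1 then 2:
  1 Final Vowel Lowering: [menugalku] → [menugalko]
  2 Final Vowel Deletion: [menugalko] → [menugalk]
  result: [menugalk]
Order 2 then 1:
  2 Final Vowel Deletion: no change — [menugalku]
  1 Final Vowel Lowering: [menugalku] → [menugalko]
  result: [menugalko]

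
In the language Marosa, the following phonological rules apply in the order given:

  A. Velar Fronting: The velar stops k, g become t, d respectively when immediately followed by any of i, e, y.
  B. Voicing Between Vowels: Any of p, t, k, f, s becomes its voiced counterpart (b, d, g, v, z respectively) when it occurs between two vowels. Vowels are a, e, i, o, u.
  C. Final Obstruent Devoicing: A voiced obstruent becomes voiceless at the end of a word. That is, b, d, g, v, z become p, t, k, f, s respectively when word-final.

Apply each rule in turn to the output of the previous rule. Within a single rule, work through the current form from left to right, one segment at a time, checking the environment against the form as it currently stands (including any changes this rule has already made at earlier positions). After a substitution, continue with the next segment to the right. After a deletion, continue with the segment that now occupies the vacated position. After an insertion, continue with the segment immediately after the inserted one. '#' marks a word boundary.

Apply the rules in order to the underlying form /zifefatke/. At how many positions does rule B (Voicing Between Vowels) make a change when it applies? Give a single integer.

A Velar Fronting: [zifefatke] → [zifefatte]
B Voicing Between Vowels: [zifefatte] → [zivevatte]
C Final Obstruent Devoicing: no change — [zivevatte]
Rule B changed 2 position(s).

2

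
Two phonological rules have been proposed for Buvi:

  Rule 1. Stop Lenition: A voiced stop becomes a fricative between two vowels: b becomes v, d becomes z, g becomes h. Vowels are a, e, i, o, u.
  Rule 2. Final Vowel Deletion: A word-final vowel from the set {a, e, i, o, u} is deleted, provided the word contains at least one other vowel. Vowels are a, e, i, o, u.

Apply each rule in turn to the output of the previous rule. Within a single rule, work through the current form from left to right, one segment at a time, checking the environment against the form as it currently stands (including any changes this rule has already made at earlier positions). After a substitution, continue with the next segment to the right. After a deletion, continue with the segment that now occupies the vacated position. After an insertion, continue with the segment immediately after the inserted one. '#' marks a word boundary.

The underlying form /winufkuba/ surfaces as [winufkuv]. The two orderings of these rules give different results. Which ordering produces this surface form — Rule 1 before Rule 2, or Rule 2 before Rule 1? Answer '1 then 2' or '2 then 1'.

Order 1 then 2:
  1 Stop Lenition: [winufkuba] → [winufkuva]
  2 Final Vowel Deletion: [winufkuva] → [winufkuv]
  result: [winufkuv]
Order 2 then 1:
  2 Final Vowel Deletion: [winufkuba] → [winufkub]
  1 Stop Lenition: no change — [winufkub]
  result: [winufkub]

1 then 2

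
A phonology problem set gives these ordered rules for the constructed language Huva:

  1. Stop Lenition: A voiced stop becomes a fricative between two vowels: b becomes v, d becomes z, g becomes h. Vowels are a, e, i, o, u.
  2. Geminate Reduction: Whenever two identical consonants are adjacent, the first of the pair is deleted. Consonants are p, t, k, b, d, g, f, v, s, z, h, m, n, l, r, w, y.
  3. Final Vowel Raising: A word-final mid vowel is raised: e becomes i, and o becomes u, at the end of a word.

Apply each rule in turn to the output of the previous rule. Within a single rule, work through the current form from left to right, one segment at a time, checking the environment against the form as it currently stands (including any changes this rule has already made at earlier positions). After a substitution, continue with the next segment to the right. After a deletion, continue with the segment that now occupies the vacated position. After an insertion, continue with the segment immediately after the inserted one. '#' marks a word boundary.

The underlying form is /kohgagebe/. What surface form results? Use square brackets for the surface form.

1 Stop Lenition: [kohgagebe] → [kohgaheve]
2 Geminate Reduction: no change — [kohgaheve]
3 Final Vowel Raising: [kohgaheve] → [kohgahevi]

[kohgahevi]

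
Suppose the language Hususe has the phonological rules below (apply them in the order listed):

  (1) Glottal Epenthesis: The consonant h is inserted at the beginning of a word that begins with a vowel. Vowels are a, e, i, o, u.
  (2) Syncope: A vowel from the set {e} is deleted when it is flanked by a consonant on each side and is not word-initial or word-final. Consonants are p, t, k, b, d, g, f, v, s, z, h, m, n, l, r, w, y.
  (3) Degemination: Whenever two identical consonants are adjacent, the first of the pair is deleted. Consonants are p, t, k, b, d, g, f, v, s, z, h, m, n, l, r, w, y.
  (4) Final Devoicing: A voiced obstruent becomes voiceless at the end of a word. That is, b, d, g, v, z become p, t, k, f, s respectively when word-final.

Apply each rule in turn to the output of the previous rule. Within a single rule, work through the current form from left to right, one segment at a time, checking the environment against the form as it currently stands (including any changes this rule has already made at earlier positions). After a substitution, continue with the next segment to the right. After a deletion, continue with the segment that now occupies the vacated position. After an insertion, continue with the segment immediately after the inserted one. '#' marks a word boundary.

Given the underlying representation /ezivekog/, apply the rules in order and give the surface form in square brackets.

[hzivkok]

(1) Glottal Epenthesis: [ezivekog] → [hezivekog]
(2) Syncope: [hezivekog] → [hzivkog]
(3) Degemination: no change — [hzivkog]
(4) Final Devoicing: [hzivkog] → [hzivkok]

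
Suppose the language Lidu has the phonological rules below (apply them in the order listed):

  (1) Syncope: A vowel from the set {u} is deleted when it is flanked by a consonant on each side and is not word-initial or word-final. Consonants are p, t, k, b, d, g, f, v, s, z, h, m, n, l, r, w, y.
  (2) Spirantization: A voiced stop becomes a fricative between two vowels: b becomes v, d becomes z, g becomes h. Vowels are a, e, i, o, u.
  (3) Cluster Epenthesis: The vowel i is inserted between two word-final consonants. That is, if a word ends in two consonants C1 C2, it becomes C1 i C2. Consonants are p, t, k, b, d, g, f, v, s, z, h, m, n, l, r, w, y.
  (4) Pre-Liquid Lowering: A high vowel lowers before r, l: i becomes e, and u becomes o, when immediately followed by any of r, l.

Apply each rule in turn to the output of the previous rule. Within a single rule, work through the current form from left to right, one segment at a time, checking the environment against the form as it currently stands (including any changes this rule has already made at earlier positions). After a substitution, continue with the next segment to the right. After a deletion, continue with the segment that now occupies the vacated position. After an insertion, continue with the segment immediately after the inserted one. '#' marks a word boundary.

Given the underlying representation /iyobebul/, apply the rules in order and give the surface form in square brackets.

[iyovebel]

(1) Syncope: [iyobebul] → [iyobebl]
(2) Spirantization: [iyobebl] → [iyovebl]
(3) Cluster Epenthesis: [iyovebl] → [iyovebil]
(4) Pre-Liquid Lowering: [iyovebil] → [iyovebel]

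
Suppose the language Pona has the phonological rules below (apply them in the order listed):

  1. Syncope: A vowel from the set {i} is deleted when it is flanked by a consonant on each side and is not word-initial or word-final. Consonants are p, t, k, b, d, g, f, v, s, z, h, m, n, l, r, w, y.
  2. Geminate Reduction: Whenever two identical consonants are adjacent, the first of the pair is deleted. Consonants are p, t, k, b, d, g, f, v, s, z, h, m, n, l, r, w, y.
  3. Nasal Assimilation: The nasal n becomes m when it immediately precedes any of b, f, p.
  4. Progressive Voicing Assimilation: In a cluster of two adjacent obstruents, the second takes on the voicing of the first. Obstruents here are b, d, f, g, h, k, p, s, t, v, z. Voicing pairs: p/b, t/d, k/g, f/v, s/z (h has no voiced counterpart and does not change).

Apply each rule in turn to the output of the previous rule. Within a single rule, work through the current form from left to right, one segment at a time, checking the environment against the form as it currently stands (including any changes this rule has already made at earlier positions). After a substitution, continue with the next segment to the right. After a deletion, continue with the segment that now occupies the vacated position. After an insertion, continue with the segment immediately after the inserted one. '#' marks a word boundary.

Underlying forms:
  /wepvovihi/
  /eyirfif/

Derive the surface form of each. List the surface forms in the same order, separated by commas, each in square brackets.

/wepvovihi/:
  1 Syncope: [wepvovihi] → [wepvovhi]
  2 Geminate Reduction: no change — [wepvovhi]
  3 Nasal Assimilation: no change — [wepvovhi]
  4 Progressive Voicing Assimilation: [wepvovhi] → [wepfovhi]
/eyirfif/:
  1 Syncope: [eyirfif] → [eyrff]
  2 Geminate Reduction: [eyrff] → [eyrf]
  3 Nasal Assimilation: no change — [eyrf]
  4 Progressive Voicing Assimilation: no change — [eyrf]

[wepfovhi], [eyrf]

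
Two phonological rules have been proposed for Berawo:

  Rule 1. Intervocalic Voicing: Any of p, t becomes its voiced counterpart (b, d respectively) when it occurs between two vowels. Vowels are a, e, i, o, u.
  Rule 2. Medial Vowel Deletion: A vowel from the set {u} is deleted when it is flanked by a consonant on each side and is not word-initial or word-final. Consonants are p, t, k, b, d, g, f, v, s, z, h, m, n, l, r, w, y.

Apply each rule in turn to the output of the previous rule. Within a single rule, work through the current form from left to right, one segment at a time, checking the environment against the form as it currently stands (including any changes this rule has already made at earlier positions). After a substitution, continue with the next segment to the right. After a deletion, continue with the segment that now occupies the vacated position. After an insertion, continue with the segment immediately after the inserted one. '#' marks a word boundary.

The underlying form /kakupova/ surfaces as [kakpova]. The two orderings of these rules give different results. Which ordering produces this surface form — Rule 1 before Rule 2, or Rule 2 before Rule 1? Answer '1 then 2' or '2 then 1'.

2 then 1

Order 1 then 2:
  1 Intervocalic Voicing: [kakupova] → [kakubova]
  2 Medial Vowel Deletion: [kakubova] → [kakbova]
  result: [kakbova]
Order 2 then 1:
  2 Medial Vowel Deletion: [kakupova] → [kakpova]
  1 Intervocalic Voicing: no change — [kakpova]
  result: [kakpova]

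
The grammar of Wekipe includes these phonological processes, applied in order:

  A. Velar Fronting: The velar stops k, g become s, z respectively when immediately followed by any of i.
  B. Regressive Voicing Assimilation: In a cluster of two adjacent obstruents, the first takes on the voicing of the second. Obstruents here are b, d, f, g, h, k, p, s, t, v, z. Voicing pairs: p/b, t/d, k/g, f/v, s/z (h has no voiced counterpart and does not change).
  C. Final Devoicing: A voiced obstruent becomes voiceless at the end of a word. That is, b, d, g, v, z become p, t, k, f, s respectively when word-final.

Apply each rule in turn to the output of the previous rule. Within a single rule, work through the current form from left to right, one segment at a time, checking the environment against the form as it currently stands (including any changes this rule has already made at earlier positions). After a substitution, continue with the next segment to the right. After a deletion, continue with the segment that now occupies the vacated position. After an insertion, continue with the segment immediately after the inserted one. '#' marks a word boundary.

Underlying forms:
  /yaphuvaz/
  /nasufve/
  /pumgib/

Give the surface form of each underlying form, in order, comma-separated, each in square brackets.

[yaphuvas], [nasuvve], [pumzip]

/yaphuvaz/:
  A Velar Fronting: no change — [yaphuvaz]
  B Regressive Voicing Assimilation: no change — [yaphuvaz]
  C Final Devoicing: [yaphuvaz] → [yaphuvas]
/nasufve/:
  A Velar Fronting: no change — [nasufve]
  B Regressive Voicing Assimilation: [nasufve] → [nasuvve]
  C Final Devoicing: no change — [nasuvve]
/pumgib/:
  A Velar Fronting: [pumgib] → [pumzib]
  B Regressive Voicing Assimilation: no change — [pumzib]
  C Final Devoicing: [pumzib] → [pumzip]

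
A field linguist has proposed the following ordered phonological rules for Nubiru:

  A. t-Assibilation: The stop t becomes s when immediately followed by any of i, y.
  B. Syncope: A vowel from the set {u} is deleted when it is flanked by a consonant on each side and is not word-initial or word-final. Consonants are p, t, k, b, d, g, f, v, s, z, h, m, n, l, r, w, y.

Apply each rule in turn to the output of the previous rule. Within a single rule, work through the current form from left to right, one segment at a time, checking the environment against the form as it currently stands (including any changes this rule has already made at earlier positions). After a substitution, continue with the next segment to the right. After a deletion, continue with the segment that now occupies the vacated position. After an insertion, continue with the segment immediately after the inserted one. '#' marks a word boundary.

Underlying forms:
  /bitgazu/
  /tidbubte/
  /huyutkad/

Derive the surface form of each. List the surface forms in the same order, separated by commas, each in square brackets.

[bitgazu], [sidbbte], [hytkad]

/bitgazu/:
  A t-Assibilation: no change — [bitgazu]
  B Syncope: no change — [bitgazu]
/tidbubte/:
  A t-Assibilation: [tidbubte] → [sidbubte]
  B Syncope: [sidbubte] → [sidbbte]
/huyutkad/:
  A t-Assibilation: no change — [huyutkad]
  B Syncope: [huyutkad] → [hytkad]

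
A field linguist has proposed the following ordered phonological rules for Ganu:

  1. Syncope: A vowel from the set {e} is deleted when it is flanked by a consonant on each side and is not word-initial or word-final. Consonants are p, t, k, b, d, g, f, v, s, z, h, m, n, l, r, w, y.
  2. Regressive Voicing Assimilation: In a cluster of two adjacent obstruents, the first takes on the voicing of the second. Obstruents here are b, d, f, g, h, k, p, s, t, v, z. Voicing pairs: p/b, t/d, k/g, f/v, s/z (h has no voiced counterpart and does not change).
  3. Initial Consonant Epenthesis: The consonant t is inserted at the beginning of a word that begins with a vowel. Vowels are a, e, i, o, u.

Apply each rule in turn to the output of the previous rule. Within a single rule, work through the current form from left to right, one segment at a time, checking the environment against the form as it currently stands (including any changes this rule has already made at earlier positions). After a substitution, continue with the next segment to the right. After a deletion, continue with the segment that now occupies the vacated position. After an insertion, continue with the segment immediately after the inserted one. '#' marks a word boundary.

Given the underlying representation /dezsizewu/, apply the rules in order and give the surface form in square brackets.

1 Syncope: [dezsizewu] → [dzsizwu]
2 Regressive Voicing Assimilation: [dzsizwu] → [dssizwu]
3 Initial Consonant Epenthesis: no change — [dssizwu]

[dssizwu]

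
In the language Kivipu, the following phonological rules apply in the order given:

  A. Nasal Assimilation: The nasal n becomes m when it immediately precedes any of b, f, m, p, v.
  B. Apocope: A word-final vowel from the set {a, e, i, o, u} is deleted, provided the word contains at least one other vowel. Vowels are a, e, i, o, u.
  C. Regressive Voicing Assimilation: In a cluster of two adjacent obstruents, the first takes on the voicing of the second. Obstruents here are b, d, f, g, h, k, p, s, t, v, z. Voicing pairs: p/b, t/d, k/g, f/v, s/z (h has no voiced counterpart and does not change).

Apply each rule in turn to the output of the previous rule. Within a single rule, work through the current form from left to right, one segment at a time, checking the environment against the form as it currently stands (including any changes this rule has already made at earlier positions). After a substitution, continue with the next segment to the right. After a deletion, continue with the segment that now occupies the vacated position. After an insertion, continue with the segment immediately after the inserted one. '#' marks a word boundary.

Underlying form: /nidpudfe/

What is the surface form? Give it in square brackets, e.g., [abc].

A Nasal Assimilation: no change — [nidpudfe]
B Apocope: [nidpudfe] → [nidpudf]
C Regressive Voicing Assimilation: [nidpudf] → [nitputf]

[nitputf]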